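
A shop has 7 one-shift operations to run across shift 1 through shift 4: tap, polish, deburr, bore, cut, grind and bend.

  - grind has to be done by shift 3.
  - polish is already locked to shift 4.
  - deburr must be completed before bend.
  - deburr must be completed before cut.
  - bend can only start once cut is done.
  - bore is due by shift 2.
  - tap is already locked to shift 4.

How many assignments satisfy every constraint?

Splitting on deburr: it can be shift 1 (18), shift 2 (6). Listing each branch's schedules as (tap, polish, bore, cut, grind, bend) by shift number:
deburr=shift 1: (4,4,1,2,1,3) (4,4,1,2,1,4) (4,4,1,2,2,3) (4,4,1,2,2,4) (4,4,1,2,3,3) (4,4,1,2,3,4) (4,4,1,3,1,4) (4,4,1,3,2,4) (4,4,1,3,3,4) (4,4,2,2,1,3) (4,4,2,2,1,4) (4,4,2,2,2,3) (4,4,2,2,2,4) (4,4,2,2,3,3) (4,4,2,2,3,4) (4,4,2,3,1,4) (4,4,2,3,2,4) (4,4,2,3,3,4) — 18.
deburr=shift 2: (4,4,1,3,1,4) (4,4,1,3,2,4) (4,4,1,3,3,4) (4,4,2,3,1,4) (4,4,2,3,2,4) (4,4,2,3,3,4) — 6.
Summing: 18 + 6 = 24.

24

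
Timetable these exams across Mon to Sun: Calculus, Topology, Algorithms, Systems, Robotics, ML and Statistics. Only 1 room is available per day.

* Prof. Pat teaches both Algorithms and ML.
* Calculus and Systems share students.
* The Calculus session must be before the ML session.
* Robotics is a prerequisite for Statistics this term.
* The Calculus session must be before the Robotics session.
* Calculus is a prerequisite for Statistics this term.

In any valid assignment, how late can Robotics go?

Precedence pushes Robotics to at least Tue; downstream work caps Robotics at Sat.
Robotics at Sat is achievable: Algorithms -> Thu; Systems -> Fri; Robotics -> Sat; ML -> Tue; Topology -> Wed; Statistics -> Sun; Calculus -> Mon.

Sat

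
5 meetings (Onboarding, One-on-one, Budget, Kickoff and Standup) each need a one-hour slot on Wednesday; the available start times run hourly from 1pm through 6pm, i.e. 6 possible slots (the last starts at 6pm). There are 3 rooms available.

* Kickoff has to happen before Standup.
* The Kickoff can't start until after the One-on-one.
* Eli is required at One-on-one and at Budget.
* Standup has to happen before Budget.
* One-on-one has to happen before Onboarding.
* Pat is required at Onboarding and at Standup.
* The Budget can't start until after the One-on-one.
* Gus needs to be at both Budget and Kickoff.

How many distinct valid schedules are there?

54

Splitting on Onboarding: it can be 2pm (10), 3pm (11), 4pm (9), 5pm (9), 6pm (15). Listing each branch's schedules as (One-on-one, Budget, Kickoff, Standup):
Onboarding=2pm: (1pm,4pm,2pm,3pm) (1pm,5pm,2pm,3pm) (1pm,5pm,2pm,4pm) (1pm,5pm,3pm,4pm) (1pm,6pm,2pm,3pm) (1pm,6pm,2pm,4pm) (1pm,6pm,2pm,5pm) (1pm,6pm,3pm,4pm) (1pm,6pm,3pm,5pm) (1pm,6pm,4pm,5pm) — 10.
Onboarding=3pm: (1pm,5pm,2pm,4pm) (1pm,5pm,3pm,4pm) (1pm,6pm,2pm,4pm) (1pm,6pm,2pm,5pm) (1pm,6pm,3pm,4pm) (1pm,6pm,3pm,5pm) (1pm,6pm,4pm,5pm) (2pm,5pm,3pm,4pm) (2pm,6pm,3pm,4pm) (2pm,6pm,3pm,5pm) (2pm,6pm,4pm,5pm) — 11.
Onboarding=4pm: (1pm,4pm,2pm,3pm) (1pm,5pm,2pm,3pm) (1pm,6pm,2pm,3pm) (1pm,6pm,2pm,5pm) (1pm,6pm,3pm,5pm) (1pm,6pm,4pm,5pm) (2pm,6pm,3pm,5pm) (2pm,6pm,4pm,5pm) (3pm,6pm,4pm,5pm) — 9.
Onboarding=5pm: (1pm,4pm,2pm,3pm) (1pm,5pm,2pm,3pm) (1pm,5pm,2pm,4pm) (1pm,5pm,3pm,4pm) (1pm,6pm,2pm,3pm) (1pm,6pm,2pm,4pm) (1pm,6pm,3pm,4pm) (2pm,5pm,3pm,4pm) (2pm,6pm,3pm,4pm) — 9.
Onboarding=6pm: (1pm,4pm,2pm,3pm) (1pm,5pm,2pm,3pm) (1pm,5pm,2pm,4pm) (1pm,5pm,3pm,4pm) (1pm,6pm,2pm,3pm) (1pm,6pm,2pm,4pm) (1pm,6pm,2pm,5pm) (1pm,6pm,3pm,4pm) (1pm,6pm,3pm,5pm) (1pm,6pm,4pm,5pm) (2pm,5pm,3pm,4pm) (2pm,6pm,3pm,4pm) (2pm,6pm,3pm,5pm) (2pm,6pm,4pm,5pm) (3pm,6pm,4pm,5pm) — 15.
Summing: 10 + 11 + 9 + 9 + 15 = 54.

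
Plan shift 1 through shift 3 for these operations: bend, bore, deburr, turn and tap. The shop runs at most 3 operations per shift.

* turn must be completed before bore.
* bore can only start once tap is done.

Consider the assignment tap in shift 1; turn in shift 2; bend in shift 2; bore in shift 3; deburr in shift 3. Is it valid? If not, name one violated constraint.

The shop runs at most 3 operations per shift — holds.
turn must be completed before bore — holds.
bore can only start once tap is done — holds.

Valid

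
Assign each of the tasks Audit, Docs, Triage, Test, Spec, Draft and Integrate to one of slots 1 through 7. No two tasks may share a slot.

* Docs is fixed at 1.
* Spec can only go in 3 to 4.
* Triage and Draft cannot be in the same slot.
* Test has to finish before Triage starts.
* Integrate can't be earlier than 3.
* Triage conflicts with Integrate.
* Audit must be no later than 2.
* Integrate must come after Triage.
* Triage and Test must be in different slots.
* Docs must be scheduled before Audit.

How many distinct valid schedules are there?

8

Splitting on Triage: it can be 5 (4), 6 (4). Listing each branch's schedules as (Audit, Docs, Test, Spec, Draft, Integrate):
Triage=5: (2,1,3,4,6,7) (2,1,3,4,7,6) (2,1,4,3,6,7) (2,1,4,3,7,6) — 4.
Triage=6: (2,1,3,4,5,7) (2,1,4,3,5,7) (2,1,5,3,4,7) (2,1,5,4,3,7) — 4.
Summing: 4 + 4 = 8.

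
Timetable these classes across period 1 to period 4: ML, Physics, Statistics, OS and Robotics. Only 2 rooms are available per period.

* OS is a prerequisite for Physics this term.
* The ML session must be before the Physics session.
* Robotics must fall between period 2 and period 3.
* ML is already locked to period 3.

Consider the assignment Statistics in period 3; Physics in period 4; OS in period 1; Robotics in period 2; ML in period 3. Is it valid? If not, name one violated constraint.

ML is already locked to period 3 — holds.
Robotics must fall between period 2 and period 3 — holds.
The ML session must be before the Physics session — holds.
Only 2 rooms are available per period — holds.
OS is a prerequisite for Physics this term — holds.

Yes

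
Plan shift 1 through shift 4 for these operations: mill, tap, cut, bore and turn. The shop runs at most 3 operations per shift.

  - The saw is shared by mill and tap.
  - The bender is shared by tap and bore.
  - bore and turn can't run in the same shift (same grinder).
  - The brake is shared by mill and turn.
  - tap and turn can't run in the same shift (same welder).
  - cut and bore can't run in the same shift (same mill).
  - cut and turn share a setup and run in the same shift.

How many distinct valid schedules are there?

Splitting on mill: it can be shift 1 (12), shift 2 (12), shift 3 (12), shift 4 (12). Listing each branch's schedules as (tap, cut, bore, turn) by shift number:
mill=shift 1: (2,3,1,3) (2,3,4,3) (2,4,1,4) (2,4,3,4) (3,2,1,2) (3,2,4,2) (3,4,1,4) (3,4,2,4) (4,2,1,2) (4,2,3,2) (4,3,1,3) (4,3,2,3) — 12.
mill=shift 2: (1,3,2,3) (1,3,4,3) (1,4,2,4) (1,4,3,4) (3,1,2,1) (3,1,4,1) (3,4,1,4) (3,4,2,4) (4,1,2,1) (4,1,3,1) (4,3,1,3) (4,3,2,3) — 12.
mill=shift 3: (1,2,3,2) (1,2,4,2) (1,4,2,4) (1,4,3,4) (2,1,3,1) (2,1,4,1) (2,4,1,4) (2,4,3,4) (4,1,2,1) (4,1,3,1) (4,2,1,2) (4,2,3,2) — 12.
mill=shift 4: (1,2,3,2) (1,2,4,2) (1,3,2,3) (1,3,4,3) (2,1,3,1) (2,1,4,1) (2,3,1,3) (2,3,4,3) (3,1,2,1) (3,1,4,1) (3,2,1,2) (3,2,4,2) — 12.
Summing: 12 + 12 + 12 + 12 = 48.

48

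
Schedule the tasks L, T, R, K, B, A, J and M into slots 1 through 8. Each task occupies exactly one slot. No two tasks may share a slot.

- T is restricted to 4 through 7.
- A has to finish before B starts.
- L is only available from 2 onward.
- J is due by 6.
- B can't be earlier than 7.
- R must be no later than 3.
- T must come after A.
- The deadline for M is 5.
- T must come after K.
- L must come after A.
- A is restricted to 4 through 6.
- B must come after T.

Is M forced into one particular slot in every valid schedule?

No

M can be 1 (e.g. L in 8; B in 7; K in 3; M in 1; A in 4; J in 6; T in 5; R in 2) or 2 (e.g. A=4, R=1, L=8, B=7, M=2, K=3, J=6, T=5).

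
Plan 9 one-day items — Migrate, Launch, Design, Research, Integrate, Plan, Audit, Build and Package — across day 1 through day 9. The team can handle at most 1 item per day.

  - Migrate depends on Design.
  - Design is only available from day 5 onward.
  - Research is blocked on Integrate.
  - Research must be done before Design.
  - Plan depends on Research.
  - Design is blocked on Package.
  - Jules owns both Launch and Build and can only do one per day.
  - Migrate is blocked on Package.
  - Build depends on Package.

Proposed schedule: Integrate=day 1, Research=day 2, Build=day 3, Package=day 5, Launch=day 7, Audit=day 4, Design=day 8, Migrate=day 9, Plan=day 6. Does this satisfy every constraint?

Design is only available from day 5 onward — holds.
Design is blocked on Package — holds.
Migrate is blocked on Package — holds.
The team can handle at most 1 item per day — holds.
Research must be done before Design — holds.
Plan depends on Research — holds.
Migrate depends on Design — holds.
Build depends on Package — violated.
Jules owns both Launch and Build and can only do one per day — holds.
Research is blocked on Integrate — holds.

No — it violates: Build depends on Package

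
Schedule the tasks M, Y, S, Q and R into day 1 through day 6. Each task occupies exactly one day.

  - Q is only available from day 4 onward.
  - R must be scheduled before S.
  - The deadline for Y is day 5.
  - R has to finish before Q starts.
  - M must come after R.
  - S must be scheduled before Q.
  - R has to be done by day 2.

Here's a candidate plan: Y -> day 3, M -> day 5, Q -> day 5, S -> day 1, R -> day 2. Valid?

M must come after R — holds.
R must be scheduled before S — violated.
Q is only available from day 4 onward — holds.
The deadline for Y is day 5 — holds.
R has to be done by day 2 — holds.
S must be scheduled before Q — holds.
R has to finish before Q starts — holds.

No — it violates: R must be scheduled before S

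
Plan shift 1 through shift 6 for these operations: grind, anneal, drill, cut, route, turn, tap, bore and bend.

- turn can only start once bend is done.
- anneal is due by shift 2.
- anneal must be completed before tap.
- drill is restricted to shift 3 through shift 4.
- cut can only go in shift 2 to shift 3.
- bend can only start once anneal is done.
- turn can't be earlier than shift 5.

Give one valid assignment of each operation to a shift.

drill=shift 3, turn=shift 5, cut=shift 2, bend=shift 2, tap=shift 2, bore=shift 1, route=shift 1, grind=shift 1, anneal=shift 1

Checking: anneal(shift 1) before tap(shift 2); bend(shift 2) before turn(shift 5); anneal(shift 1) before bend(shift 2); drill=shift 3 in [shift 3,shift 4]; anneal=shift 1 in [shift 1,shift 2]; turn=shift 5 in [shift 5,shift 6]; cut=shift 2 in [shift 2,shift 3].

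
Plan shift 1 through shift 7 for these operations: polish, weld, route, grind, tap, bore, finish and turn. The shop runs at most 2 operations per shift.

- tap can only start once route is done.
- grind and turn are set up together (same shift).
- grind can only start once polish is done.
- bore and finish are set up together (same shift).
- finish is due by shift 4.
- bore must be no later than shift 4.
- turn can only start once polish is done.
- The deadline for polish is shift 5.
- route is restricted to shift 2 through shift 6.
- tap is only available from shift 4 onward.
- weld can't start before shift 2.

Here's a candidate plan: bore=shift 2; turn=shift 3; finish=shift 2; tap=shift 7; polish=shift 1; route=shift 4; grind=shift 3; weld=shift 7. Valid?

Yes, all constraints hold

The deadline for polish is shift 5 — holds.
route is restricted to shift 2 through shift 6 — holds.
grind can only start once polish is done — holds.
tap can only start once route is done — holds.
bore must be no later than shift 4 — holds.
tap is only available from shift 4 onward — holds.
grind and turn are set up together (same shift) — holds.
The shop runs at most 2 operations per shift — holds.
finish is due by shift 4 — holds.
turn can only start once polish is done — holds.
weld can't start before shift 2 — holds.
bore and finish are set up together (same shift) — holds.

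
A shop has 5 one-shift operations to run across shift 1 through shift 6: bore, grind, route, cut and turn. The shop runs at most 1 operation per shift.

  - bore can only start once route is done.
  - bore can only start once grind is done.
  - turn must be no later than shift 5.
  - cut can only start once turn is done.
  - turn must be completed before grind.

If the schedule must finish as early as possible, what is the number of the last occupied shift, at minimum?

5

The precedence chain requires at least 3 distinct shifts.
With at most 1 per shift and 5 operations, at least 5 shifts are needed.
5 works (last occupied shift: shift 5): for example cut=shift 5, turn=shift 1, bore=shift 4, route=shift 3, grind=shift 2.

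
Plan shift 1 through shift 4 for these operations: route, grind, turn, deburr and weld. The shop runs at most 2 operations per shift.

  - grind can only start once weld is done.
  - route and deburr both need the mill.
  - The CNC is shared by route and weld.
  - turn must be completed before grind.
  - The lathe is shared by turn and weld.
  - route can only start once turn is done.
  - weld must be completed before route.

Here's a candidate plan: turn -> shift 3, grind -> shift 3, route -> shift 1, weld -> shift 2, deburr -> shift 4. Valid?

No. route can only start once turn is done is not satisfied.

The shop runs at most 2 operations per shift — holds.
route can only start once turn is done — violated.
grind can only start once weld is done — holds.
The lathe is shared by turn and weld — holds.
weld must be completed before route — violated.
The CNC is shared by route and weld — holds.
turn must be completed before grind — violated.
route and deburr both need the mill — holds.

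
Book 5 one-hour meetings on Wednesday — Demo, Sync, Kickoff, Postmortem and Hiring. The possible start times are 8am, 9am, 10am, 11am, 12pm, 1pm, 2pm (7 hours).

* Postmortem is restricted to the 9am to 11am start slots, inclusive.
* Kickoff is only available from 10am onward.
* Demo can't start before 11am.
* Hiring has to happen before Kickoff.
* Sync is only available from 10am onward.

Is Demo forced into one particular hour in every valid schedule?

No

Demo can be 11am (e.g. Kickoff -> 10am; Demo -> 11am; Sync -> 10am; Hiring -> 8am; Postmortem -> 9am) or 12pm (e.g. Sync=10am, Kickoff=10am, Hiring=8am, Demo=12pm, Postmortem=9am).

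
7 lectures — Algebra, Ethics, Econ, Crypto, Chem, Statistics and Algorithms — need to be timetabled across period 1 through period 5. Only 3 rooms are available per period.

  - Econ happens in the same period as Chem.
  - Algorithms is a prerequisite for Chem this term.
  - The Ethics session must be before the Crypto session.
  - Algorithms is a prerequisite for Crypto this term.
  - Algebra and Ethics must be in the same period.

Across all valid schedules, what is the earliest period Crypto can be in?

period 2

Precedence pushes Crypto to at least period 2.
Crypto at period 2 is achievable: Chem=period 2, Ethics=period 1, Statistics=period 3, Algebra=period 1, Econ=period 2, Crypto=period 2, Algorithms=period 1.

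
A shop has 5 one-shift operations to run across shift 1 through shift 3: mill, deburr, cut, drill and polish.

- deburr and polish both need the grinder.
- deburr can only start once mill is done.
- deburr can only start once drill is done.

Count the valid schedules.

30

Splitting on mill: it can be shift 1 (18), shift 2 (12). Listing each branch's schedules as (deburr, cut, drill, polish) by shift number:
mill=shift 1: (2,1,1,1) (2,1,1,3) (2,2,1,1) (2,2,1,3) (2,3,1,1) (2,3,1,3) (3,1,1,1) (3,1,1,2) (3,1,2,1) (3,1,2,2) (3,2,1,1) (3,2,1,2) (3,2,2,1) (3,2,2,2) (3,3,1,1) (3,3,1,2) (3,3,2,1) (3,3,2,2) — 18.
mill=shift 2: (3,1,1,1) (3,1,1,2) (3,1,2,1) (3,1,2,2) (3,2,1,1) (3,2,1,2) (3,2,2,1) (3,2,2,2) (3,3,1,1) (3,3,1,2) (3,3,2,1) (3,3,2,2) — 12.
Summing: 18 + 12 = 30.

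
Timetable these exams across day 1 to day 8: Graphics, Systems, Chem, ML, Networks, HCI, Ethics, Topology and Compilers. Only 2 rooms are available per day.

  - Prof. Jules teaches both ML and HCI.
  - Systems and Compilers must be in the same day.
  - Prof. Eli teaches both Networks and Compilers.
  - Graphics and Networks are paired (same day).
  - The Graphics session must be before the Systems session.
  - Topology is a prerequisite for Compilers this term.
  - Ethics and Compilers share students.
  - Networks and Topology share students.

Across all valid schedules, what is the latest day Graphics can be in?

Downstream work caps Graphics at day 7.
Graphics at day 7 is achievable: ML=day 2; HCI=day 3; Graphics=day 7; Compilers=day 8; Networks=day 7; Topology=day 1; Systems=day 8; Chem=day 1; Ethics=day 2.

day 7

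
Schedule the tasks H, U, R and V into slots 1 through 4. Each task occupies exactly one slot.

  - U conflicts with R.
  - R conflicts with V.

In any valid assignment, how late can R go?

4

R at 4 is achievable: U=1; H=1; R=4; V=1.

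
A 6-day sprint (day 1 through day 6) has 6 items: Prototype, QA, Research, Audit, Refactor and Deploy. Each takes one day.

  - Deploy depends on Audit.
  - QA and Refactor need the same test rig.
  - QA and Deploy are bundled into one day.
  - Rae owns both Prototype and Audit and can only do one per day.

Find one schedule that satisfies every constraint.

Prototype -> day 2, QA -> day 2, Refactor -> day 1, Research -> day 1, Audit -> day 1, Deploy -> day 2

Checking: Audit(day 1) before Deploy(day 2); QA(day 2) != Refactor(day 1); Prototype(day 2) != Audit(day 1); QA = Deploy = day 2.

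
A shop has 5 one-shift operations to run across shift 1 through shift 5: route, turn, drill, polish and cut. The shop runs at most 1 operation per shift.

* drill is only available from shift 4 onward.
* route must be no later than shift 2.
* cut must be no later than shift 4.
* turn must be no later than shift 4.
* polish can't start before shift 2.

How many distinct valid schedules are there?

Splitting on route: it can be shift 1 (8), shift 2 (6). Listing each branch's schedules as (turn, drill, polish, cut) by shift number:
route=shift 1: (2,4,5,3) (2,5,3,4) (2,5,4,3) (3,4,5,2) (3,5,2,4) (3,5,4,2) (4,5,2,3) (4,5,3,2) — 8.
route=shift 2: (1,4,5,3) (1,5,3,4) (1,5,4,3) (3,4,5,1) (3,5,4,1) (4,5,3,1) — 6.
Summing: 8 + 6 = 14.

14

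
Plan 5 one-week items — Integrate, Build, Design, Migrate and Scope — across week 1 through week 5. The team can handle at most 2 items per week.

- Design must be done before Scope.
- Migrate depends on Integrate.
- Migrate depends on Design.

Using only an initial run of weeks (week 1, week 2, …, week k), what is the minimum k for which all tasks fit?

3 weeks

The precedence chain requires at least 2 distinct weeks.
With at most 2 per week and 5 tasks, at least 3 weeks are needed.
3 works (last occupied week: week 3): for example Build=week 3; Design=week 1; Migrate=week 2; Integrate=week 1; Scope=week 2.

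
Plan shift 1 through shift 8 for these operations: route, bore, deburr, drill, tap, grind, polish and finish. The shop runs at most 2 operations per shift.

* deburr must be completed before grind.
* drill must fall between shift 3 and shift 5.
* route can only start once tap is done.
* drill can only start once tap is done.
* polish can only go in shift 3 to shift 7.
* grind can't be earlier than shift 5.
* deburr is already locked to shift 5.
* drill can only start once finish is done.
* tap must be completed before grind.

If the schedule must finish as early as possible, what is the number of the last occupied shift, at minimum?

The precedence chain requires at least 2 distinct shifts.
With at most 2 per shift and 8 operations, at least 4 shifts are needed.
Propagating the time windows through the other constraints, grind can't land before shift 6, so the schedule must run through at least shift 6.
6 works (last occupied shift: shift 6): for example polish=shift 3; deburr=shift 5; route=shift 2; finish=shift 1; grind=shift 6; bore=shift 2; drill=shift 3; tap=shift 1.

shift 6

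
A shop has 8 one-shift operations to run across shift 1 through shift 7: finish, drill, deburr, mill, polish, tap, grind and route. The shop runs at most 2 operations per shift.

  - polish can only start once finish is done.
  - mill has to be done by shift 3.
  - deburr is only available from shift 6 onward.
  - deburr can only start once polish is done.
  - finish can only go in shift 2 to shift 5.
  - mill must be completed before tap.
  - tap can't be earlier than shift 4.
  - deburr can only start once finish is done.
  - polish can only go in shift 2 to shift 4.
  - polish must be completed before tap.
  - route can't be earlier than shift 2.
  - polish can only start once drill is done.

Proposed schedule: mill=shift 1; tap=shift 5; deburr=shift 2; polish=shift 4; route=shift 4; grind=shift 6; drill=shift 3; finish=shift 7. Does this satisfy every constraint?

Invalid. deburr can only start once finish is done.

deburr can only start once finish is done — violated.
polish can only start once finish is done — violated.
tap can't be earlier than shift 4 — holds.
The shop runs at most 2 operations per shift — holds.
deburr is only available from shift 6 onward — violated.
deburr can only start once polish is done — violated.
mill must be completed before tap — holds.
finish can only go in shift 2 to shift 5 — violated.
mill has to be done by shift 3 — holds.
polish can only go in shift 2 to shift 4 — holds.
polish can only start once drill is done — holds.
route can't be earlier than shift 2 — holds.
polish must be completed before tap — holds.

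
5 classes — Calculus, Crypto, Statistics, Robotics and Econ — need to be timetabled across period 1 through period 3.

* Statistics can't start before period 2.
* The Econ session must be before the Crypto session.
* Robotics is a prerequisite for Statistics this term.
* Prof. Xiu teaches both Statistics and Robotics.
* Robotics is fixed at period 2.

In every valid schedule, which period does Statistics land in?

Statistics's window is period 2–period 3.
Robotics is fixed at period 2, and Statistics can't share a period with Robotics.
So Statistics must be period 3.

period 3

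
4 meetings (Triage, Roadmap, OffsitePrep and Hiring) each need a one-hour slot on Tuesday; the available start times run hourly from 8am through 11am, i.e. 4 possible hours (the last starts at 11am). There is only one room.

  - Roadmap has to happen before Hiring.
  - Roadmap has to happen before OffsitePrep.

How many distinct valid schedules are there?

8

Splitting on Triage: it can be 8am (2), 9am (2), 10am (2), 11am (2). Listing each branch's schedules as (Roadmap, OffsitePrep, Hiring):
Triage=8am: (9am,10am,11am) (9am,11am,10am) — 2.
Triage=9am: (8am,10am,11am) (8am,11am,10am) — 2.
Triage=10am: (8am,9am,11am) (8am,11am,9am) — 2.
Triage=11am: (8am,9am,10am) (8am,10am,9am) — 2.
Summing: 2 + 2 + 2 + 2 = 8.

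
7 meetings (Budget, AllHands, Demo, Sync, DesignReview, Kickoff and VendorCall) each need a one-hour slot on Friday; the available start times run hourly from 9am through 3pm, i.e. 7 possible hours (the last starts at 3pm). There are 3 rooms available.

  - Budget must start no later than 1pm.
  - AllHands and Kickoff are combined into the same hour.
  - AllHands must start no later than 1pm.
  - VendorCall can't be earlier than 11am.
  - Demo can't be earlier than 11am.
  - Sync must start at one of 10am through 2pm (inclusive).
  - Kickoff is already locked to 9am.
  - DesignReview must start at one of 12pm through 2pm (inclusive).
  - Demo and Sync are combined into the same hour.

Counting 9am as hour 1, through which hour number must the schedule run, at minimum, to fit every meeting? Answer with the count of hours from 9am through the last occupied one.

With at most 3 per hour and 7 meetings, at least 3 hours are needed.
DesignReview can't be placed before 12pm — that is hour 4 counting from 9am — so the schedule must run through at least 4 hours.
4 works (last occupied hour: 12pm): for example VendorCall in 11am; Demo in 11am; Kickoff in 9am; DesignReview in 12pm; Budget in 9am; Sync in 11am; AllHands in 9am.

4 hours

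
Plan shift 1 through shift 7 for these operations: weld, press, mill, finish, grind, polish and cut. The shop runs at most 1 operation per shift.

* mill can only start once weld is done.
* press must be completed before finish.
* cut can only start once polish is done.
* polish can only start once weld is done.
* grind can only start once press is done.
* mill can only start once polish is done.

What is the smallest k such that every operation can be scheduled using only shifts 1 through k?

The precedence chain requires at least 3 distinct shifts.
With at most 1 per shift and 7 operations, at least 7 shifts are needed.
7 works (last occupied shift: shift 7): for example polish=shift 2; cut=shift 7; press=shift 3; weld=shift 1; mill=shift 4; finish=shift 5; grind=shift 6.

7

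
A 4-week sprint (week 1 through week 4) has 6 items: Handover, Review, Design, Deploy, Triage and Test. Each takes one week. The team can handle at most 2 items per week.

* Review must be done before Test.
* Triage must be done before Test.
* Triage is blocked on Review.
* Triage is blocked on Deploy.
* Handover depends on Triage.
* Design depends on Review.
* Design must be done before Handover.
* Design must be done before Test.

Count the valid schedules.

11

Splitting on Handover: it can be week 3 (2), week 4 (9). Listing each branch's schedules as (Review, Design, Deploy, Triage, Test) by week number:
Handover=week 3: (1,2,1,2,3) (1,2,1,2,4) — 2.
Handover=week 4: (1,2,1,2,3) (1,2,1,2,4) (1,2,1,3,4) (1,2,2,3,4) (1,3,1,2,4) (1,3,1,3,4) (1,3,2,3,4) (2,3,1,3,4) (2,3,2,3,4) — 9.
Summing: 2 + 9 = 11.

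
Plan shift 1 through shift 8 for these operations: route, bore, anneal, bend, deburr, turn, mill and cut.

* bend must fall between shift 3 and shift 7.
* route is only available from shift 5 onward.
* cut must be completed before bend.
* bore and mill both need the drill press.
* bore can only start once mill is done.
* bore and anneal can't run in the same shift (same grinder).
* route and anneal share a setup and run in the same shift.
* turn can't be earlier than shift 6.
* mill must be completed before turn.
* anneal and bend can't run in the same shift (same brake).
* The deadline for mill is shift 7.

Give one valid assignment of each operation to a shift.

bore in shift 2, turn in shift 6, mill in shift 1, deburr in shift 1, route in shift 5, anneal in shift 5, cut in shift 1, bend in shift 3

Checking: cut(shift 1) before bend(shift 3); mill(shift 1) before bore(shift 2); mill(shift 1) before turn(shift 6); bore(shift 2) != anneal(shift 5); bore(shift 2) != mill(shift 1); anneal(shift 5) != bend(shift 3); route = anneal = shift 5; mill=shift 1 in [shift 1,shift 7]; turn=shift 6 in [shift 6,shift 8]; route=shift 5 in [shift 5,shift 8]; bend=shift 3 in [shift 3,shift 7].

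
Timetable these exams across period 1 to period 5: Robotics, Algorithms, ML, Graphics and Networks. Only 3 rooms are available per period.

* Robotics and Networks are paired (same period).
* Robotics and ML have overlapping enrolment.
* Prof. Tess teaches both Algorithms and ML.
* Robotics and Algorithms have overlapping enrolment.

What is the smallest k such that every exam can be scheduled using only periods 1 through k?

With at most 3 per period and 5 exams, at least 2 periods are needed.
Could 2 periods be enough, i.e. nothing placed later than period 2? No: Robotics, Algorithms and ML must all be in different periods (Robotics/Algorithms can't share; Robotics/ML can't share; Algorithms/ML can't share), but only 2 periods are available: 3 exams can't fit in 2 distinct periods.
So 2 periods is not enough.
3 works (last occupied period: period 3): for example Algorithms in period 2; Graphics in period 1; Robotics in period 1; Networks in period 1; ML in period 3.

3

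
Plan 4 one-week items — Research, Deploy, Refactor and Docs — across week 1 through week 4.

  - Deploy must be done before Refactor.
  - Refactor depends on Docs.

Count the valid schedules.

56

Splitting on Research: it can be week 1 (14), week 2 (14), week 3 (14), week 4 (14). Listing each branch's schedules as (Deploy, Refactor, Docs) by week number:
Research=week 1: (1,2,1) (1,3,1) (1,3,2) (1,4,1) (1,4,2) (1,4,3) (2,3,1) (2,3,2) (2,4,1) (2,4,2) (2,4,3) (3,4,1) (3,4,2) (3,4,3) — 14.
Research=week 2: (1,2,1) (1,3,1) (1,3,2) (1,4,1) (1,4,2) (1,4,3) (2,3,1) (2,3,2) (2,4,1) (2,4,2) (2,4,3) (3,4,1) (3,4,2) (3,4,3) — 14.
Research=week 3: (1,2,1) (1,3,1) (1,3,2) (1,4,1) (1,4,2) (1,4,3) (2,3,1) (2,3,2) (2,4,1) (2,4,2) (2,4,3) (3,4,1) (3,4,2) (3,4,3) — 14.
Research=week 4: (1,2,1) (1,3,1) (1,3,2) (1,4,1) (1,4,2) (1,4,3) (2,3,1) (2,3,2) (2,4,1) (2,4,2) (2,4,3) (3,4,1) (3,4,2) (3,4,3) — 14.
Summing: 14 + 14 + 14 + 14 = 56.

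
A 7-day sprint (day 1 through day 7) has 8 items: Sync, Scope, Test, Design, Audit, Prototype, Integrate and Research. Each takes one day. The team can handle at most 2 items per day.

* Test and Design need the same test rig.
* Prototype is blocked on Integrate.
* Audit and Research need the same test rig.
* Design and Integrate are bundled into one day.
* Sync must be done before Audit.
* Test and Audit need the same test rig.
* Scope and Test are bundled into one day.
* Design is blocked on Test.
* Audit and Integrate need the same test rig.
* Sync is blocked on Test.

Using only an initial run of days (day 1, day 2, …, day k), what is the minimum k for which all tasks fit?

The precedence chain requires at least 3 distinct days.
With at most 2 per day and 8 tasks, at least 4 days are needed.
4 works (last occupied day: day 4): for example Audit=day 4; Design=day 3; Scope=day 1; Prototype=day 4; Test=day 1; Integrate=day 3; Research=day 2; Sync=day 2.

4 days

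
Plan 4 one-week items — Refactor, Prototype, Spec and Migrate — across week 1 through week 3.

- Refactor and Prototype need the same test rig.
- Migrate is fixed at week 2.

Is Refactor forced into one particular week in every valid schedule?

No

Refactor can be week 1 (e.g. Refactor=week 1, Spec=week 1, Migrate=week 2, Prototype=week 2) or week 2 (e.g. Refactor=week 2, Spec=week 1, Prototype=week 1, Migrate=week 2).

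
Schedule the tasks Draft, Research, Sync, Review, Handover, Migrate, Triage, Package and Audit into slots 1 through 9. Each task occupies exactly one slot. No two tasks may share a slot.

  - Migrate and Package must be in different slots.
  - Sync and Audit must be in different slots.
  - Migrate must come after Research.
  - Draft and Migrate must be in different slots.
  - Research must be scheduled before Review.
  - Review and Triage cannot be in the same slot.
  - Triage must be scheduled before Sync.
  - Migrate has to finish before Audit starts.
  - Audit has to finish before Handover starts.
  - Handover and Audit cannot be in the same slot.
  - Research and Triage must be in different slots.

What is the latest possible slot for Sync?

9

Precedence pushes Sync to at least 2.
Sync at 9 is achievable: Audit in 3; Review in 4; Research in 1; Draft in 7; Migrate in 2; Sync in 9; Handover in 5; Package in 8; Triage in 6.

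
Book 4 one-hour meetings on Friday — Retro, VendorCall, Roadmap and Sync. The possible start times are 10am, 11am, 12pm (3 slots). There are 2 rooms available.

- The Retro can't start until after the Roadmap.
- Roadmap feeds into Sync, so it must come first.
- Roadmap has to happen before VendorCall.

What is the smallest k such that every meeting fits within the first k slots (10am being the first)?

The precedence chain requires at least 2 distinct slots.
With at most 2 per slot and 4 meetings, at least 2 slots are needed.
Could 2 slots be enough, i.e. nothing placed later than 11am? No: Sync must come after Roadmap (at 10am or later) → {11am}; Roadmap must come before Sync (at 11am or earlier) → {10am}; VendorCall must come after Roadmap (at 10am or later) → {11am}; Retro must come after Roadmap (at 10am or later) → {11am}; that puts Retro, VendorCall and Sync all in 11am — more than 2 per slot.
So 2 slots is not enough.
3 works (last occupied slot: 12pm): for example Sync in 12pm; Retro in 11am; Roadmap in 10am; VendorCall in 11am.

3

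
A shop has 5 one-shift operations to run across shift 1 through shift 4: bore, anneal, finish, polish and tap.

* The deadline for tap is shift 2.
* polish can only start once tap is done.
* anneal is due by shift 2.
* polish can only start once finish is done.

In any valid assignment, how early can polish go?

shift 2

Precedence pushes polish to at least shift 2.
polish at shift 2 is achievable: bore -> shift 1, finish -> shift 1, tap -> shift 1, anneal -> shift 1, polish -> shift 2.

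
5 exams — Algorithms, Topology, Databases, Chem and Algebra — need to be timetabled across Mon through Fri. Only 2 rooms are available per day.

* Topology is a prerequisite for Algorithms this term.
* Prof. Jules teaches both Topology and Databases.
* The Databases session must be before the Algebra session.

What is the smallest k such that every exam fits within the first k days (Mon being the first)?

3

The precedence chain requires at least 2 distinct days.
With at most 2 per day and 5 exams, at least 3 days are needed.
3 works (last occupied day: Wed): for example Algebra=Wed; Chem=Mon; Topology=Mon; Algorithms=Tue; Databases=Tue.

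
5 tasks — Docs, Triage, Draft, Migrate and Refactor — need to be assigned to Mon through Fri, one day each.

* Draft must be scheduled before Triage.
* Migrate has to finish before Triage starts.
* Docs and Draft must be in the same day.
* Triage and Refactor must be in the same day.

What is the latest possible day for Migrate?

Downstream work caps Migrate at Thu.
Migrate at Thu is achievable: Triage -> Fri, Migrate -> Thu, Docs -> Mon, Refactor -> Fri, Draft -> Mon.

Thu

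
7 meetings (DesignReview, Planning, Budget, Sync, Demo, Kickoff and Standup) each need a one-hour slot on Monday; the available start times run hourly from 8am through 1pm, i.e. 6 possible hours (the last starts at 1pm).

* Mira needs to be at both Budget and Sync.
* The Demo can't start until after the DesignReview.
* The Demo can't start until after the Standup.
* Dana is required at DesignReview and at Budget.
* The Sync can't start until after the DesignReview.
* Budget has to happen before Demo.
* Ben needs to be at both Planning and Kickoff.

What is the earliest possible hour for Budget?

Downstream work caps Budget at 12pm.
Budget at 8am is achievable: Standup=8am; DesignReview=9am; Sync=10am; Planning=8am; Demo=10am; Budget=8am; Kickoff=9am.

8am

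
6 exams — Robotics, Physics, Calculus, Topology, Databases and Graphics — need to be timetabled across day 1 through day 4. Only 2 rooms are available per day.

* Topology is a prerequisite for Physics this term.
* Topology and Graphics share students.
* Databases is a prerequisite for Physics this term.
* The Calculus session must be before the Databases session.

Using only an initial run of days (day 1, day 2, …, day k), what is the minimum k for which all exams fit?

The precedence chain requires at least 3 distinct days.
With at most 2 per day and 6 exams, at least 3 days are needed.
3 works (last occupied day: day 3): for example Physics=day 3; Calculus=day 1; Topology=day 1; Graphics=day 3; Databases=day 2; Robotics=day 2.

3 days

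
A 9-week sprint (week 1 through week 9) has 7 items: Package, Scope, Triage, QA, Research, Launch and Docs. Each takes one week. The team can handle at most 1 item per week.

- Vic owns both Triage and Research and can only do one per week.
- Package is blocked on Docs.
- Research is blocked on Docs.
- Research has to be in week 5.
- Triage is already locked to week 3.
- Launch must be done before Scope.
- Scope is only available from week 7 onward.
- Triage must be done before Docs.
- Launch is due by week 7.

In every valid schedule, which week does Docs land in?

week 4

Triage is fixed at week 3 and must come before Docs, so Docs is at least week 4.
Research is fixed at week 5 and must come after Docs, so Docs is at most week 4.
So Docs must be week 4.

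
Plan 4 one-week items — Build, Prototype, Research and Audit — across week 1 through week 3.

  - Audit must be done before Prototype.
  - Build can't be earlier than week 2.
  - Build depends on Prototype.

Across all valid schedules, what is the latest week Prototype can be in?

Precedence pushes Prototype to at least week 2; downstream work caps Prototype at week 2.
Prototype at week 2 is achievable: Audit in week 1, Prototype in week 2, Research in week 1, Build in week 3.

week 2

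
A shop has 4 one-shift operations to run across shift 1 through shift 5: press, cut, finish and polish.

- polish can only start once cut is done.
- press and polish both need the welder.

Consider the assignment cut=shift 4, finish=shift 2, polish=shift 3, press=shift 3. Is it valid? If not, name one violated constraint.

No — it violates: polish can only start once cut is done

press and polish both need the welder — violated.
polish can only start once cut is done — violated.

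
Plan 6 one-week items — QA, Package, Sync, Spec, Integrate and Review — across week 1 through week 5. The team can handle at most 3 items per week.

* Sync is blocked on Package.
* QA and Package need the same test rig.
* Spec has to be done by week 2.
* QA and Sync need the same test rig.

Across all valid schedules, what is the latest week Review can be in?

Review at week 5 is achievable: Sync -> week 2; Package -> week 1; Review -> week 5; Spec -> week 1; Integrate -> week 1; QA -> week 3.

week 5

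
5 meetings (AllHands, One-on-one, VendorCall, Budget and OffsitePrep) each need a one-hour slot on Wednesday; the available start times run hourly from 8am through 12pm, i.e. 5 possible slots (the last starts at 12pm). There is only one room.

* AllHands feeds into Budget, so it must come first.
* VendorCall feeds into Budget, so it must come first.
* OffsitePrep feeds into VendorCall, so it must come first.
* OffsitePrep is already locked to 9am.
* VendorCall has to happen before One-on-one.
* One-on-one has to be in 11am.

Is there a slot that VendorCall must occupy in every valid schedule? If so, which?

10am

OffsitePrep is fixed at 9am and must come before VendorCall, so VendorCall is at least 10am.
One-on-one is fixed at 11am and must come after VendorCall, so VendorCall is at most 10am.
So VendorCall must be 10am.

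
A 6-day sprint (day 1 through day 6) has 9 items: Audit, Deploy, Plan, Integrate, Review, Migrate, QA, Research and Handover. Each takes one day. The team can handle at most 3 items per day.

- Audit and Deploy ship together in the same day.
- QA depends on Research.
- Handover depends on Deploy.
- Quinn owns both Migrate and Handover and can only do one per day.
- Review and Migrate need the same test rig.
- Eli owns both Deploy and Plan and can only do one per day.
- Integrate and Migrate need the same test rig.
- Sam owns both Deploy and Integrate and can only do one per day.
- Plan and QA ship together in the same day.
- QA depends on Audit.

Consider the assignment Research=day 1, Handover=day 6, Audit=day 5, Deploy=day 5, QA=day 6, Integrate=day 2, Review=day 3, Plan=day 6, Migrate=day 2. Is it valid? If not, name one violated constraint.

No — it violates: Integrate and Migrate need the same test rig

Quinn owns both Migrate and Handover and can only do one per day — holds.
The team can handle at most 3 items per day — holds.
Sam owns both Deploy and Integrate and can only do one per day — holds.
QA depends on Research — holds.
QA depends on Audit — holds.
Eli owns both Deploy and Plan and can only do one per day — holds.
Integrate and Migrate need the same test rig — violated.
Audit and Deploy ship together in the same day — holds.
Plan and QA ship together in the same day — holds.
Review and Migrate need the same test rig — holds.
Handover depends on Deploy — holds.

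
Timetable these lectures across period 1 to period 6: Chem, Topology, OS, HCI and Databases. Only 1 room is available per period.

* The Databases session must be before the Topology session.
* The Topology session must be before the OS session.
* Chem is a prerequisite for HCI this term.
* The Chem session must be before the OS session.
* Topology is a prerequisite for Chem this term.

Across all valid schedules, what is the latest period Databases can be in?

Downstream work caps Databases at period 3.
Databases at period 2 is achievable: Chem=period 4, HCI=period 6, Topology=period 3, OS=period 5, Databases=period 2.
Nothing later works — the capacity limit rule out every period after period 2.

period 2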